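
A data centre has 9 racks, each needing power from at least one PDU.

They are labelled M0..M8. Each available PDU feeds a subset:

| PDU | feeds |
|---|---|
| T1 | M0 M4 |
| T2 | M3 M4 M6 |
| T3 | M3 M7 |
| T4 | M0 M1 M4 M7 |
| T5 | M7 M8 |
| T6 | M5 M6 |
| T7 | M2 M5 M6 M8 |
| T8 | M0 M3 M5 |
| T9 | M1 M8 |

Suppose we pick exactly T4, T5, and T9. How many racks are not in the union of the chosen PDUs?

Union of T4, T5, T9 = {M0, M1, M4, M7, M8}.
Not covered: M2, M3, M5, M6 — 4 racks.

4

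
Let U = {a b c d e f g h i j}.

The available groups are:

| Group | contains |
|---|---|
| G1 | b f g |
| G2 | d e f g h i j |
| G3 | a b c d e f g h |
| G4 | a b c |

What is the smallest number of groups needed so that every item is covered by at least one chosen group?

2

Take {G2, G3}. Their union is {a, b, c, d, e, f, g, h, i, j}, which is all 10 items.
No single group has all 10 items (the largest, G3, has 8), so 2 is optimal.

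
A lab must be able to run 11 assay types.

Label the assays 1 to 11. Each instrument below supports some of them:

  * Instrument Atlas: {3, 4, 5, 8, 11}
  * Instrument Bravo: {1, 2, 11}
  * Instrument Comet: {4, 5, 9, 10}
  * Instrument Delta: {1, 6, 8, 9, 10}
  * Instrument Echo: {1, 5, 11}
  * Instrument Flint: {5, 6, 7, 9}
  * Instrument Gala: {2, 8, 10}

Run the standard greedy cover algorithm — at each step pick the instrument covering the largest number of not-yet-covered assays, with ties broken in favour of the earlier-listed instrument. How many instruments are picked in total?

Greedy: pick Atlas (covers 5 new) → pick Delta (covers 4 new) → pick Bravo (covers 1 new) → pick Flint (covers 1 new). Total picks: 4.

4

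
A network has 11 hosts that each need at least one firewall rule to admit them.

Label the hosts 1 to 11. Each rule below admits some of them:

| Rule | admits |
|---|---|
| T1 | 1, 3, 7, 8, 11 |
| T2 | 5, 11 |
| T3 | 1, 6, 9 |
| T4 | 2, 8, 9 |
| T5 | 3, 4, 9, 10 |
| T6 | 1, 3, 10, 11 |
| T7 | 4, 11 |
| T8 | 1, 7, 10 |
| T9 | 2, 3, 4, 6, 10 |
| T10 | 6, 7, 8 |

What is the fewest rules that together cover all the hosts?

4

Take {T1, T2, T4, T9}. Their union is {1, 2, 3, 4, 5, 6, 7, 8, 9, 10, 11}, which is all 11 hosts.
No 3 of the 10 rules cover everything (all 120 combinations miss at least one host), so 4 is optimal.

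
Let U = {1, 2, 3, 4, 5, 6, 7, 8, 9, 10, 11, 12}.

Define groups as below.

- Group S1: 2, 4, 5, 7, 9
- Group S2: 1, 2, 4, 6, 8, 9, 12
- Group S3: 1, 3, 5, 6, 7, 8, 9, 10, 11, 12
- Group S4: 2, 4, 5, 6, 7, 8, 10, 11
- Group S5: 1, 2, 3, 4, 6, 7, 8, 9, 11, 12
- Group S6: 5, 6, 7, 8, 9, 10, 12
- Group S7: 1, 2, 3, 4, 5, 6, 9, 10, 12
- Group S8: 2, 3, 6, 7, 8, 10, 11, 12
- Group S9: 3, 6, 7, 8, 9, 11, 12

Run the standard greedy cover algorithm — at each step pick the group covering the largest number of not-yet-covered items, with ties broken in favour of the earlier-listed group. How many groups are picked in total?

2

Greedy: pick S3 (covers 10 new) → pick S1 (covers 2 new). Total picks: 2.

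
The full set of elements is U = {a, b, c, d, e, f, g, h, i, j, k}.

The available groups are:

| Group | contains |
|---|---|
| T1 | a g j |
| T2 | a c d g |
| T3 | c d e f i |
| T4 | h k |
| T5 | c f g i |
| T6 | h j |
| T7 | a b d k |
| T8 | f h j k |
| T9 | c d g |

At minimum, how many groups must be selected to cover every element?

4

Take {T1, T3, T6, T7}. Their union is {a, b, c, d, e, f, g, h, i, j, k}, which is all 11 elements.
No 3 of the 9 groups cover everything (all 84 combinations miss at least one element), so 4 is optimal.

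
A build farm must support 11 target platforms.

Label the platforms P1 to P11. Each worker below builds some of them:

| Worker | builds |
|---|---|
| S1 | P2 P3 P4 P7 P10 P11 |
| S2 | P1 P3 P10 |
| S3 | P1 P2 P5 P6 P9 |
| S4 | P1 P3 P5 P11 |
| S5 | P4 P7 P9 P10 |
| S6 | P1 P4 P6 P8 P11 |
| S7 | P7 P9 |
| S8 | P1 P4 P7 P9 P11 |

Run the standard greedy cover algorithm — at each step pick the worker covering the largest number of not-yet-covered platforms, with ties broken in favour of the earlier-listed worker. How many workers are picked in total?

Greedy: pick S1 (covers 6 new) → pick S3 (covers 4 new) → pick S6 (covers 1 new). Total picks: 3.

3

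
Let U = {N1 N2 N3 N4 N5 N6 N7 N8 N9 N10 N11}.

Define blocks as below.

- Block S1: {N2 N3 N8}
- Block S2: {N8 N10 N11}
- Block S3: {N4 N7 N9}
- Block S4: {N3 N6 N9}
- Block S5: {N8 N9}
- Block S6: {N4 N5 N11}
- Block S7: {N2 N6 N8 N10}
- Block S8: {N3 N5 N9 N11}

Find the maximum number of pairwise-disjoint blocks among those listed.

S1, S6 are pairwise disjoint (S1={N2,N3,N8}; S6={N4,N5,N11}).
Every remaining block overlaps one of these, and no 3 of the listed blocks are pairwise disjoint, so 2 is the maximum.

2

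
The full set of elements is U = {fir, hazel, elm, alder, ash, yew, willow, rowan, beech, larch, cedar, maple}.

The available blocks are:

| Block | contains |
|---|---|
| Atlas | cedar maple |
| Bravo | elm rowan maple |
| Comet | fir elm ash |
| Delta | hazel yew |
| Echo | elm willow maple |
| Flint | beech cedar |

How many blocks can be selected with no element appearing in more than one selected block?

3

Atlas, Comet, Delta are pairwise disjoint (Atlas={cedar,maple}; Comet={fir,elm,ash}; Delta={hazel,yew}).
Every remaining block overlaps one of these, and no 4 of the listed blocks are pairwise disjoint, so 3 is the maximum.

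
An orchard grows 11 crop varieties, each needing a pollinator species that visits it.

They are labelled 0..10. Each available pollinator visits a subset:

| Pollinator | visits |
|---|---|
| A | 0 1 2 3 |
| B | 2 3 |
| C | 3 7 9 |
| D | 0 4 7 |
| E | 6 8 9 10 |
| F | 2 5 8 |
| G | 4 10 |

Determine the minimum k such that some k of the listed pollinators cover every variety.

Take {A, D, E, F}. Their union is {0, 1, 2, 3, 4, 5, 6, 7, 8, 9, 10}, which is all 11 varieties.
Only F contains 5, so F is forced; the remaining 8 varieties need at least 3 more pollinators (each remaining pollinator adds at most 3) — so at least 4 pollinators are needed, and 4 is optimal.

4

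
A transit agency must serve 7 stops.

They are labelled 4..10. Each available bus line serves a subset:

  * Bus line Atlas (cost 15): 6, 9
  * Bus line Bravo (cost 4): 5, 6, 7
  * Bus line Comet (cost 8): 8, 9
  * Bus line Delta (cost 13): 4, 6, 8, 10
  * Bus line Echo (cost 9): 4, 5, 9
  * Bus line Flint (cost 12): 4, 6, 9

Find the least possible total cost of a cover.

25

Bravo, Comet, Delta together cover every stop (Bravo ∪ Comet ∪ Delta = {4, 5, 6, 7, 8, 9, 10}); total cost 4 + 8 + 13 = 25.
No covering selection has total cost below 25.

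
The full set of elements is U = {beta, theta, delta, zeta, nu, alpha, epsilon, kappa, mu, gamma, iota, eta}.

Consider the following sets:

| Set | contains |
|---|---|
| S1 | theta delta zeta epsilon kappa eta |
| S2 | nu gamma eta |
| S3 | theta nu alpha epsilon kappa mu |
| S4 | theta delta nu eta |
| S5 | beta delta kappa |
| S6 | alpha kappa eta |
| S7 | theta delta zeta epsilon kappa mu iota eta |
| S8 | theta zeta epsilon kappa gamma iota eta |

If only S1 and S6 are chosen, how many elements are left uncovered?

5

Union of S1, S6 = {theta, delta, zeta, alpha, epsilon, kappa, eta}.
Not covered: beta, nu, mu, gamma, iota — 5 elements.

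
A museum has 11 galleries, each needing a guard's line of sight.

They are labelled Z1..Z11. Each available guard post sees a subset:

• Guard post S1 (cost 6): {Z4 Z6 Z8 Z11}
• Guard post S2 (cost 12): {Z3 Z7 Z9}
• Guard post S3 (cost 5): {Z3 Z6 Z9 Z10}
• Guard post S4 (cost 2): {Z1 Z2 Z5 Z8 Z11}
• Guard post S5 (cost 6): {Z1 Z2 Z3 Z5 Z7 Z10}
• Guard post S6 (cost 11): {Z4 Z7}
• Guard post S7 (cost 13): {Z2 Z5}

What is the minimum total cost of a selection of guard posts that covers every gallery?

S1, S3, S5 together cover every gallery (S1 ∪ S3 ∪ S5 = {Z1, Z2, Z3, Z4, Z5, Z6, Z7, Z8, Z9, Z10, Z11}); total cost 6 + 5 + 6 = 17.
The greedy pick S4, S3, S6 costs 18; no covering selection beats 17.

17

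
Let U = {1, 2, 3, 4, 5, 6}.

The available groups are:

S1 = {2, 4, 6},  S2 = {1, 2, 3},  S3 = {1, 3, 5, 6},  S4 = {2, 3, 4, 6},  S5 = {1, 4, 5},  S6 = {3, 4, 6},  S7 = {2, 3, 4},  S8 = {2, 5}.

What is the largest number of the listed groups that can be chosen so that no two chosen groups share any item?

2

S6, S8 are pairwise disjoint (S6={3,4,6}; S8={2,5}).
Every remaining group overlaps one of these, and no 3 of the listed groups are pairwise disjoint, so 2 is the maximum.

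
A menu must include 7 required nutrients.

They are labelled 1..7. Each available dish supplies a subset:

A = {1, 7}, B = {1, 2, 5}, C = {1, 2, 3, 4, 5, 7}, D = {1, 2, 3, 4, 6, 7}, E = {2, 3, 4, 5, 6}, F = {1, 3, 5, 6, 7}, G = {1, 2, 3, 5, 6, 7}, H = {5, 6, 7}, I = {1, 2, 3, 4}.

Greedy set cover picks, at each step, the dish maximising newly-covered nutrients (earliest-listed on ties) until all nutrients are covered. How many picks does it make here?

2

Greedy: pick C (covers 6 new) → pick D (covers 1 new). Total picks: 2.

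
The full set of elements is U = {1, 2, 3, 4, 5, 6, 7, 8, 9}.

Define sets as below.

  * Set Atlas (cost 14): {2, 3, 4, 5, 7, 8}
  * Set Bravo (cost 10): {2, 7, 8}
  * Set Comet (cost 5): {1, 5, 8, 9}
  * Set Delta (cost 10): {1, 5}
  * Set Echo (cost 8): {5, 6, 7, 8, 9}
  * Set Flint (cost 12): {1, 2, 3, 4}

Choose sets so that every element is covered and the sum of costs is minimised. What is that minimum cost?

Echo, Flint together cover every element (Echo ∪ Flint = {1, 2, 3, 4, 5, 6, 7, 8, 9}); total cost 8 + 12 = 20.
The greedy pick Comet, Atlas, Echo costs 27; no covering selection beats 20.

20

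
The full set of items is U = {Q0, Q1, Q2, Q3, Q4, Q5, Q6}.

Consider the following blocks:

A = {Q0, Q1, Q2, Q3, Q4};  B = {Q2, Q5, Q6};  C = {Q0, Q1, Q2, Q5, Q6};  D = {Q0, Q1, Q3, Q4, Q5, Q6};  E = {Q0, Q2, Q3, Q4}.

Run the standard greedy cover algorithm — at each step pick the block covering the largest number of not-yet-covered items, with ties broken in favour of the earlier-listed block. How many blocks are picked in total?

2

Greedy: pick D (covers 6 new) → pick A (covers 1 new). Total picks: 2.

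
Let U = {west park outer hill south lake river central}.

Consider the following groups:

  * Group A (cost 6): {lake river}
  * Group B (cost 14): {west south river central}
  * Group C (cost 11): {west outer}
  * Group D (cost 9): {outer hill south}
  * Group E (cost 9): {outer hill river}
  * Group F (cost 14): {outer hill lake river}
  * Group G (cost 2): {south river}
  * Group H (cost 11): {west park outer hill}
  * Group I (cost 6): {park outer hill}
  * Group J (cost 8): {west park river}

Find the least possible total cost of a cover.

A, B, I together cover every element (A ∪ B ∪ I = {west, park, outer, hill, south, lake, river, central}); total cost 6 + 14 + 6 = 26.
The greedy pick G, I, A, B costs 28; no covering selection beats 26.

26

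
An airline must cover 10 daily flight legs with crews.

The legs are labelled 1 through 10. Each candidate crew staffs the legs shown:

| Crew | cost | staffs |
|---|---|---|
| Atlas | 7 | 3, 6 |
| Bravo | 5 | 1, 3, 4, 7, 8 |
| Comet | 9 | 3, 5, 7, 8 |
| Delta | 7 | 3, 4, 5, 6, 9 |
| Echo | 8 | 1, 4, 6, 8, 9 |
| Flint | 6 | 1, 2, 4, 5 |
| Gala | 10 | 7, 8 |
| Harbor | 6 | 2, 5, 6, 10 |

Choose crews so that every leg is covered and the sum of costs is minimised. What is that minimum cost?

Bravo, Delta, Harbor together cover every leg (Bravo ∪ Delta ∪ Harbor = {1, 2, 3, 4, 5, 6, 7, 8, 9, 10}); total cost 5 + 7 + 6 = 18.
No covering selection has total cost below 18.

18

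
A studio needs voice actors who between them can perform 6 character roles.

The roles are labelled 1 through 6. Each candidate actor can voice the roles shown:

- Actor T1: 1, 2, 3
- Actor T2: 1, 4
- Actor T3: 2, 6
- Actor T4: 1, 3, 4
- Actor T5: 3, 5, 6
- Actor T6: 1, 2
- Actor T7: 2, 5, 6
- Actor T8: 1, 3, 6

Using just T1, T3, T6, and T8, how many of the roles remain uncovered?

Union of T1, T3, T6, T8 = {1, 2, 3, 6}.
Not covered: 4, 5 — 2 roles.

2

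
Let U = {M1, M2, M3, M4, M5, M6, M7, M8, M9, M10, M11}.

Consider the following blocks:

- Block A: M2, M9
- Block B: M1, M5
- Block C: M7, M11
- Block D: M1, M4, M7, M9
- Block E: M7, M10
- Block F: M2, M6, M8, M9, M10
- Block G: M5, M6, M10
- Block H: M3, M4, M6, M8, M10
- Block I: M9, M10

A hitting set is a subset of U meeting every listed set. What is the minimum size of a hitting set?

Take T = {M5, M6, M7, M9}. Each listed block contains at least one of these, so T is a hitting set of size 4.
The blocks A, B, C, H are pairwise disjoint, so any hitting set needs a separate item for each — at least 4. Hence 4 is optimal.

4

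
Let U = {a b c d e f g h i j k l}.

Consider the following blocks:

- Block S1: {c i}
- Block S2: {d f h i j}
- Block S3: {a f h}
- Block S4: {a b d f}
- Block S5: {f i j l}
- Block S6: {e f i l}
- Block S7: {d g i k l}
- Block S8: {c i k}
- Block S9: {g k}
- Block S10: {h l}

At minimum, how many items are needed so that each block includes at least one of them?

4

T = {c, f, g, h} meets every block (each contains at least one member of T), and |T| = 4.
The blocks S1, S4, S9, S10 are pairwise disjoint, so any hitting set needs a separate item for each — at least 4. Hence 4 is optimal.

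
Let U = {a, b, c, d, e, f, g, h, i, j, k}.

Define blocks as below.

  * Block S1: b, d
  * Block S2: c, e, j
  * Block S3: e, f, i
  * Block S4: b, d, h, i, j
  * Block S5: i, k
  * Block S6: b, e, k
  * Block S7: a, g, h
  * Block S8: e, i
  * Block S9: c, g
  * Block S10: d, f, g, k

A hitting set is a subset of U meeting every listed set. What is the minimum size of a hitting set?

The 4 elements {d, e, g, i} hit every block.
The blocks S1, S2, S5, S7 are pairwise disjoint, so any hitting set needs a separate element for each — at least 4. Hence 4 is optimal.

4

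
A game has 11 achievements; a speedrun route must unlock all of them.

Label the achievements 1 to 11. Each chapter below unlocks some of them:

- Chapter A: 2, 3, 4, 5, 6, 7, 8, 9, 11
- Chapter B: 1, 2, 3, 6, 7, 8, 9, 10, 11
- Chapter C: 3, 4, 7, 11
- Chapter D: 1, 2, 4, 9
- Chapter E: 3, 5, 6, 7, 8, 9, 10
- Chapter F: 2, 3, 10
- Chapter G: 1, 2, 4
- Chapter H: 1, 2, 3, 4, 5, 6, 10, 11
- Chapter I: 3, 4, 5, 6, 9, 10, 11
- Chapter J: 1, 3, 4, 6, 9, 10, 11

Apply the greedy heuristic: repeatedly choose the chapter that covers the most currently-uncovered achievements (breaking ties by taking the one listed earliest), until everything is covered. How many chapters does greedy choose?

Greedy: pick A (covers 9 new) → pick B (covers 2 new). Total picks: 2.

2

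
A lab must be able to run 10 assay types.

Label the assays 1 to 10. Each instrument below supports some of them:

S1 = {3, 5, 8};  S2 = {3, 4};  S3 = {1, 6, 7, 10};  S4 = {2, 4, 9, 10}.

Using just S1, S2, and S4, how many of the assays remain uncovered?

3

Union of S1, S2, S4 = {2, 3, 4, 5, 8, 9, 10}.
Not covered: 1, 6, 7 — 3 assays.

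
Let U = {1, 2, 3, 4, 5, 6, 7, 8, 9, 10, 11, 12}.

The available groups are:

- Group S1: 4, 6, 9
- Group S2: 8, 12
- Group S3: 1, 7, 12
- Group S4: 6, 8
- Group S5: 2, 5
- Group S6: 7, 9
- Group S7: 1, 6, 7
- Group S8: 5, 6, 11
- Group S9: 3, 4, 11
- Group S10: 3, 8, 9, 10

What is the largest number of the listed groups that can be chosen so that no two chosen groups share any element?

S2, S5, S7, S9 are pairwise disjoint (S2={8,12}; S5={2,5}; S7={1,6,7}; S9={3,4,11}).
Every remaining group overlaps one of these, and no 5 of the listed groups are pairwise disjoint, so 4 is the maximum.

4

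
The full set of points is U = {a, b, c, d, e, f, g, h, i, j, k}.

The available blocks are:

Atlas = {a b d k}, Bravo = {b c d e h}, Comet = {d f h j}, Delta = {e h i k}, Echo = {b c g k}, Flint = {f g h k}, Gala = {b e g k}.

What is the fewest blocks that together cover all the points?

Atlas, Comet, Delta, and Echo cover everything between them: the union {a, b, c, d, e, f, g, h, i, j, k} is all of U.
Only Atlas contains a, so Atlas is forced; the remaining 7 points need at least 3 more blocks (each remaining block adds at most 3) — so at least 4 blocks are needed, and 4 is optimal.

4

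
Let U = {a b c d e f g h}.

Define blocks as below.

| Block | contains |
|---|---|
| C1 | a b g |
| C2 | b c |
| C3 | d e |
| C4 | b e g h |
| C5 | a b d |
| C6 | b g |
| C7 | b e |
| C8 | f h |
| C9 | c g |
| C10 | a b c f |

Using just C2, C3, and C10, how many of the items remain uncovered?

Union of C2, C3, C10 = {a, b, c, d, e, f}.
Not covered: g, h — 2 items.

2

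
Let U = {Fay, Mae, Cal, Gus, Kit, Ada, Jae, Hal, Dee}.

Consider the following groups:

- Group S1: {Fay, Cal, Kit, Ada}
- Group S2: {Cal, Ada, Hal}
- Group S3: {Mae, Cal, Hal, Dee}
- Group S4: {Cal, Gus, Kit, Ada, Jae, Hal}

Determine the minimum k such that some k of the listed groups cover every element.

S1, S3, and S4 cover everything between them: the union {Fay, Mae, Cal, Gus, Kit, Ada, Jae, Hal, Dee} is all of U.
Only S1 contains Fay, so S1 is forced; the remaining 5 elements need at least 2 more groups (each remaining group adds at most 3) — so at least 3 groups are needed, and 3 is optimal.

3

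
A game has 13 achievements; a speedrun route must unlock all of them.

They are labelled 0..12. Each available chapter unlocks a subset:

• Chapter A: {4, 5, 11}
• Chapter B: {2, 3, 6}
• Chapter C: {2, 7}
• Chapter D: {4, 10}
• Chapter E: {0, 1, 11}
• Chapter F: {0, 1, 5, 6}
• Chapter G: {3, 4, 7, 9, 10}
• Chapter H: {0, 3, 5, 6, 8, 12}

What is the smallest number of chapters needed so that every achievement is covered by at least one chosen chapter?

4

C and E and G and H together: C ∪ E ∪ G ∪ H = {0, 1, 2, 3, 4, 5, 6, 7, 8, 9, 10, 11, 12} — every achievement is covered.
No 3 of the 8 chapters cover everything (all 56 combinations miss at least one achievement), so 4 is optimal.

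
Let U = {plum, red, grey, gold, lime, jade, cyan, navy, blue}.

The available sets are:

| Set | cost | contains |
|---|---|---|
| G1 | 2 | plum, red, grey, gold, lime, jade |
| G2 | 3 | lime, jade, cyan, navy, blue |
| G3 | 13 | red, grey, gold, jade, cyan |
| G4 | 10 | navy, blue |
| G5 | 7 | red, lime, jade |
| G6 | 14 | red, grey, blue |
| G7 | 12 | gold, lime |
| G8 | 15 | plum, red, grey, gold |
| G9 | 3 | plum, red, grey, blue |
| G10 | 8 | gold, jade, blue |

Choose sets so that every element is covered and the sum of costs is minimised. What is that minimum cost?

5

G1, G2 together cover every element (G1 ∪ G2 = {plum, red, grey, gold, lime, jade, cyan, navy, blue}); total cost 2 + 3 = 5.
No covering selection has total cost below 5.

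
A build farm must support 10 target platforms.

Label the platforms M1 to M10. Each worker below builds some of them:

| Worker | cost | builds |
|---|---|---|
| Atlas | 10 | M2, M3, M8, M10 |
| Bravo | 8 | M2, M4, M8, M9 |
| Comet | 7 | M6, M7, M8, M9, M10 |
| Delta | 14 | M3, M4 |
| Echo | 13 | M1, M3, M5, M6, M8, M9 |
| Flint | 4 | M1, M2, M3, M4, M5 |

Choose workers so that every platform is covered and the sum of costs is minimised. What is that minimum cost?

11

Comet, Flint together cover every platform (Comet ∪ Flint = {M1, M2, M3, M4, M5, M6, M7, M8, M9, M10}); total cost 7 + 4 = 11.
No covering selection has total cost below 11.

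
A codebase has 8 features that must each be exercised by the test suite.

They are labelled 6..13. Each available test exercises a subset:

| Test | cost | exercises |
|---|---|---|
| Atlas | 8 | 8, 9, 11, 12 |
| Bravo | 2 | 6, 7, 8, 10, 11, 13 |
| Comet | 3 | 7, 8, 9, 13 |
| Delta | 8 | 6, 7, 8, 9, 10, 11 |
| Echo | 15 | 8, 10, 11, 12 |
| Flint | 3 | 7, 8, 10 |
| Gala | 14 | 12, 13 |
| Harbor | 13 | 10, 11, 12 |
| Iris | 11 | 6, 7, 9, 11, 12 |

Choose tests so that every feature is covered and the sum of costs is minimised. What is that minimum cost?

Atlas, Bravo together cover every feature (Atlas ∪ Bravo = {6, 7, 8, 9, 10, 11, 12, 13}); total cost 8 + 2 = 10.
The greedy pick Bravo, Comet, Atlas costs 13; no covering selection beats 10.

10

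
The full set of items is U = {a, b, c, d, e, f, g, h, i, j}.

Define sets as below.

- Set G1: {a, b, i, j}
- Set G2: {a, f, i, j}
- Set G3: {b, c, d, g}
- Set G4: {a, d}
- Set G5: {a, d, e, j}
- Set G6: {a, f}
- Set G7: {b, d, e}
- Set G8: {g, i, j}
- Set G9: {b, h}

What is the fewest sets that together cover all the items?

G2 and G3 and G7 and G9 together: G2 ∪ G3 ∪ G7 ∪ G9 = {a, b, c, d, e, f, g, h, i, j} — every item is covered.
No 3 of the 9 sets cover everything (all 84 combinations miss at least one item), so 4 is optimal.

4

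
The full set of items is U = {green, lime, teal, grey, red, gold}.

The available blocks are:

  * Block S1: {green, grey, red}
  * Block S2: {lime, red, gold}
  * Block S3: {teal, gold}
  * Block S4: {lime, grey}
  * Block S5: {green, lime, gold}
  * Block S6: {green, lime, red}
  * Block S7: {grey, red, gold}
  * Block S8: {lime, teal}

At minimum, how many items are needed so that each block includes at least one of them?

Take H = {lime, teal, red}. Each listed block contains at least one of these, so H is a hitting set of size 3.
No choice of 2 items meets every block, so 3 is the minimum.

3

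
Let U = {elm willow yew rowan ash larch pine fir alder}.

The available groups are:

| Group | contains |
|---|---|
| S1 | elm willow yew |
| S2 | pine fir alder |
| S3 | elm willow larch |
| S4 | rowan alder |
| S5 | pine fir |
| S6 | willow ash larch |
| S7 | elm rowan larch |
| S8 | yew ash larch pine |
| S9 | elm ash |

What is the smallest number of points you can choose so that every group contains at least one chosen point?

4

H = {elm, larch, fir, alder} meets every group (each contains at least one member of H), and |H| = 4.
No choice of 3 points meets every group, so 4 is the minimum.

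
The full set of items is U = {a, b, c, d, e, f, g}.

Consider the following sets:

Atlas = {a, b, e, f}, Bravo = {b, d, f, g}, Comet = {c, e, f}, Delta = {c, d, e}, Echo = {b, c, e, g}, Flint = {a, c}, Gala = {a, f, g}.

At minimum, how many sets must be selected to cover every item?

Take {Atlas, Bravo, Flint}. Their union is {a, b, c, d, e, f, g}, which is all 7 items.
No 2 of the 7 sets cover everything (all 21 combinations miss at least one item), so 3 is optimal.

3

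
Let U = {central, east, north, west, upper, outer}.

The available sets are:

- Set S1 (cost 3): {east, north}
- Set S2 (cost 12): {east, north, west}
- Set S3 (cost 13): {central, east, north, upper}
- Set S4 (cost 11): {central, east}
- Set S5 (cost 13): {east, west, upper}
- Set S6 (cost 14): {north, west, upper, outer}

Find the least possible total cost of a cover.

S4, S6 together cover every item (S4 ∪ S6 = {central, east, north, west, upper, outer}); total cost 11 + 14 = 25.
The greedy pick S1, S6, S4 costs 28; no covering selection beats 25.

25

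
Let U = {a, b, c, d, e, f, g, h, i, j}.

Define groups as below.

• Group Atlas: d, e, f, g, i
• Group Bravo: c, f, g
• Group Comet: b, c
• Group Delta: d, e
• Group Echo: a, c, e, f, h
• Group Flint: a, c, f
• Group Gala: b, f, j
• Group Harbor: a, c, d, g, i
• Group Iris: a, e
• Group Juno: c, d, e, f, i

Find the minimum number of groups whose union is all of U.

Atlas, Echo, and Gala cover everything between them: the union {a, b, c, d, e, f, g, h, i, j} is all of U.
Only Echo contains h, so Echo is forced; the remaining 5 items need at least 2 more groups (each remaining group adds at most 3) — so at least 3 groups are needed, and 3 is optimal.

3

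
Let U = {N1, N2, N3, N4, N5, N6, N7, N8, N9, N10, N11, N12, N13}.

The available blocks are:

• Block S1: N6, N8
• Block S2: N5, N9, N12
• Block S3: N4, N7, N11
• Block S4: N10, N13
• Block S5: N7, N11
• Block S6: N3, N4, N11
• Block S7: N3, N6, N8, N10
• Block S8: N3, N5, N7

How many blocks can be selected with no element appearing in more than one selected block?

4

S1, S2, S3, S4 are pairwise disjoint (S1={N6,N8}; S2={N5,N9,N12}; S3={N4,N7,N11}; S4={N10,N13}).
Every remaining block overlaps one of these, and no 5 of the listed blocks are pairwise disjoint, so 4 is the maximum.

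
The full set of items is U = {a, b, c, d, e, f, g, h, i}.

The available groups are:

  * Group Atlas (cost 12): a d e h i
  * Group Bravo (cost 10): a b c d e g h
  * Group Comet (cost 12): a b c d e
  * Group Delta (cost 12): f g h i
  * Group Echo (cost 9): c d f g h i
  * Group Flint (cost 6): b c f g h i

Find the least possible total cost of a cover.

16

Bravo, Flint together cover every item (Bravo ∪ Flint = {a, b, c, d, e, f, g, h, i}); total cost 10 + 6 = 16.
No covering selection has total cost below 16.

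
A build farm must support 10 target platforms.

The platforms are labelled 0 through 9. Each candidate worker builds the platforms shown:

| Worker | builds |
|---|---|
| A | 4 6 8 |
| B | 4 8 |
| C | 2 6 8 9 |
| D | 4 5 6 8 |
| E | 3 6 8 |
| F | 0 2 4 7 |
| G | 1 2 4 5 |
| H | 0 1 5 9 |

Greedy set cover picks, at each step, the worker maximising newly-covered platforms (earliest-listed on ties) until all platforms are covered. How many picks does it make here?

4

Greedy: pick C (covers 4 new) → pick F (covers 3 new) → pick G (covers 2 new) → pick E (covers 1 new). Total picks: 4.
(The true minimum cover uses only 3 workers, so greedy is not optimal here.)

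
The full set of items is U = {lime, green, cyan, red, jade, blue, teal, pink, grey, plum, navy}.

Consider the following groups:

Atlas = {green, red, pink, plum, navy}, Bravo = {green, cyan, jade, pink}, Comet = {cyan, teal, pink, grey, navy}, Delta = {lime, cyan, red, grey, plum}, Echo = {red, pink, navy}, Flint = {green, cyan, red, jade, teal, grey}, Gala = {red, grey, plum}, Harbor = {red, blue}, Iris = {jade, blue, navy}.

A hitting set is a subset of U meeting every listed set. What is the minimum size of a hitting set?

The 3 items {cyan, red, navy} hit every group.
No choice of 2 items meets every group, so 3 is the minimum.

3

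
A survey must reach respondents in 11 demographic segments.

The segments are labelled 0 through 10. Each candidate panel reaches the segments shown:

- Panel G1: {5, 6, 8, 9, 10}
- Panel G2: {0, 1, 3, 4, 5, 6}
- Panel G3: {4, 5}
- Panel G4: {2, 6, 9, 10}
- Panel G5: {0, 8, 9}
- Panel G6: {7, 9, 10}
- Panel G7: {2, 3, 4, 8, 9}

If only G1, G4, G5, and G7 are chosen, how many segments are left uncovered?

Union of G1, G4, G5, G7 = {0, 2, 3, 4, 5, 6, 8, 9, 10}.
Not covered: 1, 7 — 2 segments.

2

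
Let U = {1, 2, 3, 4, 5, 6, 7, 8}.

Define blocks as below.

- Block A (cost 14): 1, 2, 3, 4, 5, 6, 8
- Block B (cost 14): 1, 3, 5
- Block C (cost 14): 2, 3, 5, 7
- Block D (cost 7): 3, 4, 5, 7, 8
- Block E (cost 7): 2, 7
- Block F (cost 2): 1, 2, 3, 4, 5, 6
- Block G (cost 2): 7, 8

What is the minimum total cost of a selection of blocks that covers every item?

4

F, G together cover every item (F ∪ G = {1, 2, 3, 4, 5, 6, 7, 8}); total cost 2 + 2 = 4.
No covering selection has total cost below 4.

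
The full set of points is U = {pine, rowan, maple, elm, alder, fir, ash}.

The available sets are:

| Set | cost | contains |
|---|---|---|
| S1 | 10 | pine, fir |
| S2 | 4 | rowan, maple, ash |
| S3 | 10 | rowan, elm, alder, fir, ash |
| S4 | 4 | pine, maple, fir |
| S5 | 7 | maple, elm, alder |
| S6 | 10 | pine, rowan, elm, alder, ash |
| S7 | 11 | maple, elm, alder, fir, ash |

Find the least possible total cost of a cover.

S3, S4 together cover every point (S3 ∪ S4 = {pine, rowan, maple, elm, alder, fir, ash}); total cost 10 + 4 = 14.
The greedy pick S2, S4, S5 costs 15; no covering selection beats 14.

14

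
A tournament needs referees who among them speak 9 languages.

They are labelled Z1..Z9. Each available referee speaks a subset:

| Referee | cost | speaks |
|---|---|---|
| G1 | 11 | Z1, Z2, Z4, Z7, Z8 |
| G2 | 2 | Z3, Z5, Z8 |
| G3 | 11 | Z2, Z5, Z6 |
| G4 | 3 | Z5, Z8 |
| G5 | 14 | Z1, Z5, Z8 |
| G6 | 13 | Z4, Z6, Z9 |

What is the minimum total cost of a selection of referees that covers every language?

26

G1, G2, G6 together cover every language (G1 ∪ G2 ∪ G6 = {Z1, Z2, Z3, Z4, Z5, Z6, Z7, Z8, Z9}); total cost 11 + 2 + 13 = 26.
No covering selection has total cost below 26.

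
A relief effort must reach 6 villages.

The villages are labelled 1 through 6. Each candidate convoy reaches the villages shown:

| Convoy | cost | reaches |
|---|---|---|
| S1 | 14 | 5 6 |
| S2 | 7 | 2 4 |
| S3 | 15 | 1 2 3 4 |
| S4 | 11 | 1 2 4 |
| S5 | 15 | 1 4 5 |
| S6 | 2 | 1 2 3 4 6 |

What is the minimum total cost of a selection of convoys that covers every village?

S1, S6 together cover every village (S1 ∪ S6 = {1, 2, 3, 4, 5, 6}); total cost 14 + 2 = 16.
No covering selection has total cost below 16.

16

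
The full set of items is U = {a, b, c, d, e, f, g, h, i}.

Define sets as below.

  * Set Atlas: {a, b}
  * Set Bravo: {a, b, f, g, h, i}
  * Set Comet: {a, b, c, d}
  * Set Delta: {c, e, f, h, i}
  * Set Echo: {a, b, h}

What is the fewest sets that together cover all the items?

Bravo, Comet, and Delta cover everything between them: the union {a, b, c, d, e, f, g, h, i} is all of U.
Only Comet contains d, so Comet is forced; the remaining 5 items need at least 2 more sets (each remaining set adds at most 4) — so at least 3 sets are needed, and 3 is optimal.

3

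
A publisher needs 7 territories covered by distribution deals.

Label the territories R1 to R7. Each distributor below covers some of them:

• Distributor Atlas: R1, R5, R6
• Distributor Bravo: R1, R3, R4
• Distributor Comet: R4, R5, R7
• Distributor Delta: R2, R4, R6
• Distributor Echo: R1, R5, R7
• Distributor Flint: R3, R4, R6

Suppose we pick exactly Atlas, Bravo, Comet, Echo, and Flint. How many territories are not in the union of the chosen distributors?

Union of Atlas, Bravo, Comet, Echo, Flint = {R1, R3, R4, R5, R6, R7}.
Not covered: R2 — 1 territory.

1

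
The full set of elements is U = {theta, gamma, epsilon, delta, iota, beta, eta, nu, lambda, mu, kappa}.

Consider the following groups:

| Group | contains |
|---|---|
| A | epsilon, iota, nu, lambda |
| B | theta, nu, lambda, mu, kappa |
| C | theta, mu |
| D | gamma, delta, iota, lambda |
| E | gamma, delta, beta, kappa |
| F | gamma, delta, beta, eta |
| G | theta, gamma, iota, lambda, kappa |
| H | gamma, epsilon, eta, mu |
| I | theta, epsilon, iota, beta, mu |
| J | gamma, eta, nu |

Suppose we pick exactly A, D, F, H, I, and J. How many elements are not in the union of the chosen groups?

1

Union of A, D, F, H, I, J = {theta, gamma, epsilon, delta, iota, beta, eta, nu, lambda, mu}.
Not covered: kappa — 1 element.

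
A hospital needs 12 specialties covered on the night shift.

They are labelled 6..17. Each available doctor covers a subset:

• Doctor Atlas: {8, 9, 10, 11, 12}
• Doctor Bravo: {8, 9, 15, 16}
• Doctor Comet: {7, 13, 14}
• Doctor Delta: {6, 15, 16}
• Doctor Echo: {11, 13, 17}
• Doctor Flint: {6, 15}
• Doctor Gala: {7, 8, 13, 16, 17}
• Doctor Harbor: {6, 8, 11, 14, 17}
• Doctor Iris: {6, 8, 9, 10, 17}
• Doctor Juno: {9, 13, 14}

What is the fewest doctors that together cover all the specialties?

4

Atlas and Flint and Gala and Harbor together: Atlas ∪ Flint ∪ Gala ∪ Harbor = {6, 7, 8, 9, 10, 11, 12, 13, 14, 15, 16, 17} — every specialty is covered.
No 3 of the 10 doctors cover everything (all 120 combinations miss at least one specialty), so 4 is optimal.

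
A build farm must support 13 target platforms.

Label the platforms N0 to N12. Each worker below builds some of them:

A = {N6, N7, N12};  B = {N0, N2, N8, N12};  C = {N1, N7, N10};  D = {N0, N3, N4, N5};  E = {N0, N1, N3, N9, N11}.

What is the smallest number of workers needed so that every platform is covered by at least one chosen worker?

5

A and B and C and D and E together: A ∪ B ∪ C ∪ D ∪ E = {N0, N1, N2, N3, N4, N5, N6, N7, N8, N9, N10, N11, N12} — every platform is covered.
No 4 of the 5 workers cover everything (all 5 combinations miss at least one platform), so 5 is optimal.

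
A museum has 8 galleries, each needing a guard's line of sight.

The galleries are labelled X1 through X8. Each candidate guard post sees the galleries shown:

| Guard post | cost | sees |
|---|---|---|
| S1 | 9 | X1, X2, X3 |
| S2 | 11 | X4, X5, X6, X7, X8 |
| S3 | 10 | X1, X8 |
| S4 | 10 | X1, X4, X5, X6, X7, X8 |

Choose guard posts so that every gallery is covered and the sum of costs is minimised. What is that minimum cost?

S1, S4 together cover every gallery (S1 ∪ S4 = {X1, X2, X3, X4, X5, X6, X7, X8}); total cost 9 + 10 = 19.
No covering selection has total cost below 19.

19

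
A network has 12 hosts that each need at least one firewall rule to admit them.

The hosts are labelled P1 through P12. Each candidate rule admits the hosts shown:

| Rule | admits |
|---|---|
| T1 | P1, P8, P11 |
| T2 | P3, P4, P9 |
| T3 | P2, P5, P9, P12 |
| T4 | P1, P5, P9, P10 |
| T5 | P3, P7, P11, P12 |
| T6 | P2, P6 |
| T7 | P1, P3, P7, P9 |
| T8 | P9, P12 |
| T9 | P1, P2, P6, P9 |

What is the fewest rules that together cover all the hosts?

T1 and T2 and T4 and T5 and T9 together: T1 ∪ T2 ∪ T4 ∪ T5 ∪ T9 = {P1, P2, P3, P4, P5, P6, P7, P8, P9, P10, P11, P12} — every host is covered.
No 4 of the 9 rules cover everything (all 126 combinations miss at least one host), so 5 is optimal.

5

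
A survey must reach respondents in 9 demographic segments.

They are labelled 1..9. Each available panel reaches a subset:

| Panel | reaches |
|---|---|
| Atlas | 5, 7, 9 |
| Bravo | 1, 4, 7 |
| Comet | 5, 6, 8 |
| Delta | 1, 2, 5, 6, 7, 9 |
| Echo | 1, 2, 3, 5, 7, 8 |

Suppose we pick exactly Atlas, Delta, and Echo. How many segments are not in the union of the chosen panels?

Union of Atlas, Delta, Echo = {1, 2, 3, 5, 6, 7, 8, 9}.
Not covered: 4 — 1 segment.

1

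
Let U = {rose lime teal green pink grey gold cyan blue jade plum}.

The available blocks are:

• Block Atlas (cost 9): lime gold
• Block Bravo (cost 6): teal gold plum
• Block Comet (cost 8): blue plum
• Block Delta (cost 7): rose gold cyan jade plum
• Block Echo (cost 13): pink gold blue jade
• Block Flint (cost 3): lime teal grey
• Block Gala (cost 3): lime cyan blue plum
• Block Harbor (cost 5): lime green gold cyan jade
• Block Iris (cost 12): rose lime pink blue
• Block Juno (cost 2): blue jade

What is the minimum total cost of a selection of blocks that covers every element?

Flint, Gala, Harbor, Iris together cover every element (Flint ∪ Gala ∪ Harbor ∪ Iris = {rose, lime, teal, green, pink, grey, gold, cyan, blue, jade, plum}); total cost 3 + 3 + 5 + 12 = 23.
No covering selection has total cost below 23.

23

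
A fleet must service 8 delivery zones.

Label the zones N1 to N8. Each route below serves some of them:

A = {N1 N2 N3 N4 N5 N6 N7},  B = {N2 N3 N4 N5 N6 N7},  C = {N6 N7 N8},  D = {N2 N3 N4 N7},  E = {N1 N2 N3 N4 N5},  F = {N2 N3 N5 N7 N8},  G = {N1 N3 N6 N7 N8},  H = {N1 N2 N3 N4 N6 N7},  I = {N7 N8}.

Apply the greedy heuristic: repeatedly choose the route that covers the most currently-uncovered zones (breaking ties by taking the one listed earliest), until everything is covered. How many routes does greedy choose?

Greedy: pick A (covers 7 new) → pick C (covers 1 new). Total picks: 2.

2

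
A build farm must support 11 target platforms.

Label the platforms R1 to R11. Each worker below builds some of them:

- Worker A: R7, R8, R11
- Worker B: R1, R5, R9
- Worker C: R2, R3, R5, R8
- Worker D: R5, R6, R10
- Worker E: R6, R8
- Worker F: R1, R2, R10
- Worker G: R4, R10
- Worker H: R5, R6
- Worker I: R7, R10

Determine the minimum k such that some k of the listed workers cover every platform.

5

A and B and C and D and G together: A ∪ B ∪ C ∪ D ∪ G = {R1, R2, R3, R4, R5, R6, R7, R8, R9, R10, R11} — every platform is covered.
Only C contains R3, so C is forced; the remaining 7 platforms need at least 4 more workers (each remaining worker adds at most 2) — so at least 5 workers are needed, and 5 is optimal.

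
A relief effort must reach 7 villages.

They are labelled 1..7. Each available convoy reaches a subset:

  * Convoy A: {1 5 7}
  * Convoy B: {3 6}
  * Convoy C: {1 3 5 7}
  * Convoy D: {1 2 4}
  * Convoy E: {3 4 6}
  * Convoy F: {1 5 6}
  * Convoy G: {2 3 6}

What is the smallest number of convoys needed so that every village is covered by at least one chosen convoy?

C and D and E together: C ∪ D ∪ E = {1, 2, 3, 4, 5, 6, 7} — every village is covered.
No 2 of the 7 convoys cover everything (all 21 combinations miss at least one village), so 3 is optimal.

3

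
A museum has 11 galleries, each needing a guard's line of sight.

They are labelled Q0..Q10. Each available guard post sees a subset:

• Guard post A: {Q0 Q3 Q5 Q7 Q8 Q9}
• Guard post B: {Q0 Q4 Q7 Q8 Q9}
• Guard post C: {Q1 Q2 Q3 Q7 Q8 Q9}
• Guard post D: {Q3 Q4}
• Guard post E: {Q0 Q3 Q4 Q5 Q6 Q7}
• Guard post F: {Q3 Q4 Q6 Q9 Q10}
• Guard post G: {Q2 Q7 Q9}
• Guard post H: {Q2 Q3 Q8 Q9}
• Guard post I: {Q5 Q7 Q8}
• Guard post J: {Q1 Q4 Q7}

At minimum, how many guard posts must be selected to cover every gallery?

A and C and F together: A ∪ C ∪ F = {Q0, Q1, Q2, Q3, Q4, Q5, Q6, Q7, Q8, Q9, Q10} — every gallery is covered.
Only F contains Q10, so F is forced; the remaining 6 galleries need at least 2 more guard posts (each remaining guard post adds at most 4) — so at least 3 guard posts are needed, and 3 is optimal.

3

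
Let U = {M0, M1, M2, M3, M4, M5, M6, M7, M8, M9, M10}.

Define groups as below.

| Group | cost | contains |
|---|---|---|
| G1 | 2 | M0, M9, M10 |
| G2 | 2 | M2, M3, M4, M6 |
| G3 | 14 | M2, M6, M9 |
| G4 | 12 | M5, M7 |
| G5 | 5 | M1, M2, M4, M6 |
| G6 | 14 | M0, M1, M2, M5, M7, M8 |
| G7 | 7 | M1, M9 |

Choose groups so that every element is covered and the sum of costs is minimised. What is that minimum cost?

G1, G2, G6 together cover every element (G1 ∪ G2 ∪ G6 = {M0, M1, M2, M3, M4, M5, M6, M7, M8, M9, M10}); total cost 2 + 2 + 14 = 18.
No covering selection has total cost below 18.

18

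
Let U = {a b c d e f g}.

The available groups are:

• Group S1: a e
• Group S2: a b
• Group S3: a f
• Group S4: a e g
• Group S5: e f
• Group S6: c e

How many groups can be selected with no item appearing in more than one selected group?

2

S2, S6 are pairwise disjoint (S2={a,b}; S6={c,e}).
Every remaining group overlaps one of these, and no 3 of the listed groups are pairwise disjoint, so 2 is the maximum.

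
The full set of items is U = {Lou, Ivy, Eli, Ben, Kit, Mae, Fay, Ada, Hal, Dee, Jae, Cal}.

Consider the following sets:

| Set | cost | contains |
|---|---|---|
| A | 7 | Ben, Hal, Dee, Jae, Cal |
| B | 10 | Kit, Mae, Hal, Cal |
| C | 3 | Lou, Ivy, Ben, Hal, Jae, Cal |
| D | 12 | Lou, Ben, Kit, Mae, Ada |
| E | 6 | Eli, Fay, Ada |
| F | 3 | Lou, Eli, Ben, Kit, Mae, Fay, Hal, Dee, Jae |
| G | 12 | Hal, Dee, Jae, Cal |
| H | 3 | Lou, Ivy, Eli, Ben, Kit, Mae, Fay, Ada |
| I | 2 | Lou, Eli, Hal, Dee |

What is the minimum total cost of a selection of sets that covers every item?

C, H, I together cover every item (C ∪ H ∪ I = {Lou, Ivy, Eli, Ben, Kit, Mae, Fay, Ada, Hal, Dee, Jae, Cal}); total cost 3 + 3 + 2 = 8.
The greedy pick F, C, H costs 9; no covering selection beats 8.

8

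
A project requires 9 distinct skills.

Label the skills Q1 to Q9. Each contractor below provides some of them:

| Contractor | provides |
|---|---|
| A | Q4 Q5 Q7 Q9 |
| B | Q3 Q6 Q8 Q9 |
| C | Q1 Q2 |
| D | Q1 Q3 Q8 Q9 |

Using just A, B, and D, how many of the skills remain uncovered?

1

Union of A, B, D = {Q1, Q3, Q4, Q5, Q6, Q7, Q8, Q9}.
Not covered: Q2 — 1 skill.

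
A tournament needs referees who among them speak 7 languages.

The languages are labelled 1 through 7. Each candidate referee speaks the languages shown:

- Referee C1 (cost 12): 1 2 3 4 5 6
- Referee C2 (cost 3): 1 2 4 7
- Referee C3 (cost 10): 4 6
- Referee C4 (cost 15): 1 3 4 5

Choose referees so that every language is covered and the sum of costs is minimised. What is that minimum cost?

15

C1, C2 together cover every language (C1 ∪ C2 = {1, 2, 3, 4, 5, 6, 7}); total cost 12 + 3 = 15.
No covering selection has total cost below 15.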